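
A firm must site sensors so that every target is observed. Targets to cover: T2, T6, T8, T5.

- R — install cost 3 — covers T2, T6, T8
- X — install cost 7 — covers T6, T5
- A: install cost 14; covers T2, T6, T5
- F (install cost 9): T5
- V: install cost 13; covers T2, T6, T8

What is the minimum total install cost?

10

Choose R and X: together they cover T2, T6, T8, T5 — every target.
Total install cost: 3 + 7 = 10.
No cover costs less than 10.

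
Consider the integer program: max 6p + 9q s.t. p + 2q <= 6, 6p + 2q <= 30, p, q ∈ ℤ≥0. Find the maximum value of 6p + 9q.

33

The continuous relaxation peaks at (4.8, 0.6) with value 34.20; rounding to a feasible lattice point costs some objective.
(p,q)=(4,1): 1·4+2·1=6≤6, 6·4+2·1=26≤30, objective 33.
(p,q)=(5,0): 1·5+2·0=5≤6, 6·5+2·0=30≤30, objective 30.
(p,q)=(3,1): 1·3+2·1=5≤6, 6·3+2·1=20≤30, objective 27.
The best lattice point is (4,1), giving 33.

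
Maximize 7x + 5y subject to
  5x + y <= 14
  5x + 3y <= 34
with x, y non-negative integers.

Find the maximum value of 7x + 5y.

The continuous relaxation peaks at (0, 11.3) with value 56.67; rounding to a feasible lattice point costs some objective.
(x,y)=(0,11) is feasible, giving 55.
(x,y)=(0,10) is feasible, giving 50.
Maximum is 55 at (x,y)=(0,11).

55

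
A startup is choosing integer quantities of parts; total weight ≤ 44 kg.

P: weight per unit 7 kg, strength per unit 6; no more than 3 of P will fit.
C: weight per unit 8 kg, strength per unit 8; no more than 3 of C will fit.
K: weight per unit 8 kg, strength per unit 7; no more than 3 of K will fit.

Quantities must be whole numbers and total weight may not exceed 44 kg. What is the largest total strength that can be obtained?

38

C has the best ratio (8/8); taking only C gives at most 3×8 = 24 (stopped by the supply cap of 3).
Mixing does better — 3×C and 2×K: weight 40 ≤ 44, strength 3·8 + 2·7 = 38.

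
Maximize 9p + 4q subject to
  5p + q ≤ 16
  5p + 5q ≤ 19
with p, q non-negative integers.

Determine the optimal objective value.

Relaxing integrality, the LP optimum is 30.45 at (p,q) = (3.05, 0.75), which is not an integer point.
(p,q)=(3,0): 5·3+1·0=15≤16, 5·3+5·0=15≤19, objective 27.
(p,q)=(2,1): 5·2+1·1=11≤16, 5·2+5·1=15≤19, objective 22.
(p,q)=(2,0): 5·2+1·0=10≤16, 5·2+5·0=10≤19, objective 18.
The best lattice point is (3,0), giving 27.

27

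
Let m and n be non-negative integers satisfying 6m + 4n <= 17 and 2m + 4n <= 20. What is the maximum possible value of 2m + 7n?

The continuous relaxation peaks at (0, 4.25) with value 29.75; rounding to a feasible lattice point costs some objective.
(m,n)=(0,4): 6·0+4·4=16≤17, 2·0+4·4=16≤20, objective 28.
(m,n)=(0,3): 6·0+4·3=12≤17, 2·0+4·3=12≤20, objective 21.
Maximum is 28 at (m,n)=(0,4).

28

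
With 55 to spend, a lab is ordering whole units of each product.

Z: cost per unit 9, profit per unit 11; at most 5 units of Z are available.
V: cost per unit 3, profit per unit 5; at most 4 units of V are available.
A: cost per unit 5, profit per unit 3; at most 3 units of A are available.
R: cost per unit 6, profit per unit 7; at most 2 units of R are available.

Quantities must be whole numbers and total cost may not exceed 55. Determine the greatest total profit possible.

V has the best ratio (5/3); taking only V gives at most 4×5 = 20 (stopped by the supply cap of 4).
Mixing does better — 4×Z, 4×V, and 1×R: cost 54 ≤ 55, profit 4·11 + 4·5 + 1·7 = 71.

71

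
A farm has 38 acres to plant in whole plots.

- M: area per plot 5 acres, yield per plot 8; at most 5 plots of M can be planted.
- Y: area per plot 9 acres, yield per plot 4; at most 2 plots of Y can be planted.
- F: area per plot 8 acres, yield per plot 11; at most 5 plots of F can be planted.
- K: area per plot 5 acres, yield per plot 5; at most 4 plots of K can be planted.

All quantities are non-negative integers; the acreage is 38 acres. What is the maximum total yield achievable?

56

M has the best ratio (8/5); taking only M gives at most 5×8 = 40 (stopped by the supply cap of 5).
Mixing does better — 5×M, 1×F, and 1×K: area 38 ≤ 38, yield 5·8 + 1·11 + 1·5 = 56.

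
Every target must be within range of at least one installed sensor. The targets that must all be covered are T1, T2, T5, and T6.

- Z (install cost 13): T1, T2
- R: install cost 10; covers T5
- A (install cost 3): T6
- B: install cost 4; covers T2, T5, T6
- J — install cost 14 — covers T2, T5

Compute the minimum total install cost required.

Choose Z and B: together they cover T1, T2, T5, T6 — every target.
Total install cost: 13 + 4 = 17.
No cover costs less than 17.

17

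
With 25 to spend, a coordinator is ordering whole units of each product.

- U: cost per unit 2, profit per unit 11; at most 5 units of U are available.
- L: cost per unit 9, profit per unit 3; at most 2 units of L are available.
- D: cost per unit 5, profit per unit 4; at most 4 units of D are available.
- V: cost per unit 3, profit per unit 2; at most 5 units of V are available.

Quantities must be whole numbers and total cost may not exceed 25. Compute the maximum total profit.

67

This is a bounded integer knapsack.
Take 5×U and 3×D: cost 25 ≤ 25, profit 5·11 + 3·4 = 67.
U has the best ratio (11/2) and is taken to its limit of 5; remaining capacity is filled optimally with the others.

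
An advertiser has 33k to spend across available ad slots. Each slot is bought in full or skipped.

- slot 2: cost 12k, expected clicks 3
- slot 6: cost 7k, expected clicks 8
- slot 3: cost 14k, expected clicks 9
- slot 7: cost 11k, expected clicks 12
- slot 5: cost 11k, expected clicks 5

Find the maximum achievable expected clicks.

Treat it as a binary knapsack problem.
Allowing fractional choices, the relaxed optimum would be about 29.5, but ad slots are indivisible.
slot 6 + slot 3 + slot 7: cost 7 + 14 + 11 = 32 ≤ 33, expected clicks 8 + 9 + 12 = 29.
slot 6 + slot 7 + slot 5: cost 7 + 11 + 11 = 29 ≤ 33, expected clicks 8 + 12 + 5 = 25.
slot 2 + slot 6 + slot 7: cost 12 + 7 + 11 = 30 ≤ 33, expected clicks 3 + 8 + 12 = 23.
Best is slot 6, slot 3, and slot 7 with total expected clicks 29.

29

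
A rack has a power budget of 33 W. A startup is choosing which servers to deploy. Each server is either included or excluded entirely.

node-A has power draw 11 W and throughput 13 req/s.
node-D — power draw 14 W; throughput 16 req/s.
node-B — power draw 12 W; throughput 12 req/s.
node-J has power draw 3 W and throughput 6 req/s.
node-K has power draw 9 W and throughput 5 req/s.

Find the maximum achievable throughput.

node-A + node-B + node-J: power draw 11 + 12 + 3 = 26 ≤ 33, throughput 13 + 12 + 6 = 31.
node-D + node-B + node-J: power draw 14 + 12 + 3 = 29 ≤ 33, throughput 16 + 12 + 6 = 34.
node-A + node-D + node-J: power draw 11 + 14 + 3 = 28 ≤ 33, throughput 13 + 16 + 6 = 35.
Best is node-A, node-D, and node-J with total throughput 35.

35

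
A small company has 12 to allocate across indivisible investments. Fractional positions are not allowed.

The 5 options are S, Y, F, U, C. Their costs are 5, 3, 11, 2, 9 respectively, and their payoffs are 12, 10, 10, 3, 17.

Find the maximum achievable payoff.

27

Take Y and C: cost 3 + 9 = 12 ≤ 12, payoff 10 + 17 = 27.
No other feasible combination does better.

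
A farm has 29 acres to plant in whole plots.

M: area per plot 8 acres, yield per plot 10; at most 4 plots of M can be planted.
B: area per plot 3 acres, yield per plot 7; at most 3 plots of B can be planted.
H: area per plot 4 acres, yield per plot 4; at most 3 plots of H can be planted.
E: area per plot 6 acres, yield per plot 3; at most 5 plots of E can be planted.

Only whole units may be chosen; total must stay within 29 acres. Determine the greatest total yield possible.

45

1×M, 3×B, and 3×H: area 29 ≤ 29, yield 1·10 + 3·7 + 3·4 = 43.
2×M, 3×B, and 1×H: area 29 ≤ 29, yield 2·10 + 3·7 + 1·4 = 45.
Best is 45.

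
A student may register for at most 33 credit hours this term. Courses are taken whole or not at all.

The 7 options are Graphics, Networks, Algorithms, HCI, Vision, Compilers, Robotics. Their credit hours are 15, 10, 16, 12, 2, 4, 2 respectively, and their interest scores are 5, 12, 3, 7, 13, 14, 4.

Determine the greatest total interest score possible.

Graphics + Networks + Vision + Compilers + Robotics: credit hours 15 + 10 + 2 + 4 + 2 = 33 ≤ 33, interest score 5 + 12 + 13 + 14 + 4 = 48.
Networks + HCI + Vision + Compilers: credit hours 10 + 12 + 2 + 4 = 28 ≤ 33, interest score 12 + 7 + 13 + 14 = 46.
Networks + HCI + Vision + Compilers + Robotics: credit hours 10 + 12 + 2 + 4 + 2 = 30 ≤ 33, interest score 12 + 7 + 13 + 14 + 4 = 50.
Best is Networks, HCI, Vision, Compilers, and Robotics with total interest score 50.

50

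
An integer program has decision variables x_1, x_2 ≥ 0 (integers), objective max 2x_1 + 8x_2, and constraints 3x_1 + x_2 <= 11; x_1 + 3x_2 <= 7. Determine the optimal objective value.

18

(x_1,x_2)=(1,2): 3·1+1·2=5≤11, 1·1+3·2=7≤7, objective 18.
(x_1,x_2)=(0,2): 3·0+1·2=2≤11, 1·0+3·2=6≤7, objective 16.
(x_1,x_2)=(2,1): 3·2+1·1=7≤11, 1·2+3·1=5≤7, objective 12.
No feasible integer point exceeds 18.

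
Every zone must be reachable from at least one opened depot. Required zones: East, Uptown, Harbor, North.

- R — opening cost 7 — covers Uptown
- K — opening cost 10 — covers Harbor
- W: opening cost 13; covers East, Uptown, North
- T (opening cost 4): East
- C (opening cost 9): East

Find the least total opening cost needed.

The greedy cost-per-new-zone heuristic would pick T, W, and K for 27, but a cheaper cover exists.
Choose K and W: together they cover East, Uptown, Harbor, North — every zone.
Total opening cost: 10 + 13 = 23.
No cover costs less than 23.

23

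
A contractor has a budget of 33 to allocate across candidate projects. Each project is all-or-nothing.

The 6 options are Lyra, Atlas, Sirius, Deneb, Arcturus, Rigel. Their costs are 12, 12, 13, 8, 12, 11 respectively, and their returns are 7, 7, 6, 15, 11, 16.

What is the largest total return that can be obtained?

42

Allowing fractional choices, the relaxed optimum would be about 43.2, but projects are indivisible.
Deneb + Arcturus + Rigel: cost 8 + 12 + 11 = 31 ≤ 33, return 15 + 11 + 16 = 42.
Lyra + Deneb + Rigel: cost 12 + 8 + 11 = 31 ≤ 33, return 7 + 15 + 16 = 38.
Best is Deneb, Arcturus, and Rigel with total return 42.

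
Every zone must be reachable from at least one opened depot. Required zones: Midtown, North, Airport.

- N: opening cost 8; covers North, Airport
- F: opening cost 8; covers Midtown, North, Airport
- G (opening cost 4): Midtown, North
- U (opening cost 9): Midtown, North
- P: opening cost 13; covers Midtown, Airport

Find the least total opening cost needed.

8

F alone covers Midtown, North, Airport — every zone.
Total opening cost: 8.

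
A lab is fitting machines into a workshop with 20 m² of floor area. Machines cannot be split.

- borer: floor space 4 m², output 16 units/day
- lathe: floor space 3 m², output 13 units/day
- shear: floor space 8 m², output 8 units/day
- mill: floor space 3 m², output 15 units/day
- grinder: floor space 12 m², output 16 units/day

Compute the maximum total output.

Allowing fractional choices, the relaxed optimum would be about 57.3, but machines are indivisible.
borer + lathe + grinder: floor space 4 + 3 + 12 = 19 ≤ 20, output 16 + 13 + 16 = 45.
borer + mill + grinder: floor space 4 + 3 + 12 = 19 ≤ 20, output 16 + 15 + 16 = 47.
borer + lathe + shear + mill: floor space 4 + 3 + 8 + 3 = 18 ≤ 20, output 16 + 13 + 8 + 15 = 52.
Best is borer, lathe, shear, and mill with total output 52.

52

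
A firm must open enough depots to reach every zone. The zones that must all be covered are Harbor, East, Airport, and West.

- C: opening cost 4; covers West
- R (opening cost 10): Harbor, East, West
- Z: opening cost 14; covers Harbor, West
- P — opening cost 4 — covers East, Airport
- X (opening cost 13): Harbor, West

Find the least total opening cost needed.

The greedy cost-per-new-zone heuristic would pick P, C, and R for 18, but a cheaper cover exists.
Choose R and P: together they cover Harbor, East, Airport, West — every zone.
Total opening cost: 10 + 4 = 14.
No cover costs less than 14.

14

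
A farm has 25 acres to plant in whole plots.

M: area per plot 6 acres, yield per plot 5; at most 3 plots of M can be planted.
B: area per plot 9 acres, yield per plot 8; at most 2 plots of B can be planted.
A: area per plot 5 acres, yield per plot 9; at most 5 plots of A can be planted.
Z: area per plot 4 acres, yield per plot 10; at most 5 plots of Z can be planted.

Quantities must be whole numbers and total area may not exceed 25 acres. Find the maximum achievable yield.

5×Z: area 20 ≤ 25, yield 5·10 = 50.
1×A and 5×Z: area 25 ≤ 25, yield 1·9 + 5·10 = 59.
Best is 59.

59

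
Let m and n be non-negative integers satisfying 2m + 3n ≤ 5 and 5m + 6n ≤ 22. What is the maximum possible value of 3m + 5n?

8

Relaxing integrality, the LP optimum is 8.33 at (m,n) = (0, 1.67), which is not an integer point.
(m,n)=(1,1): 2·1+3·1=5≤5, 5·1+6·1=11≤22, objective 8.
(m,n)=(2,0): 2·2+3·0=4≤5, 5·2+6·0=10≤22, objective 6.
(m,n)=(0,1): 2·0+3·1=3≤5, 5·0+6·1=6≤22, objective 5.
Maximum is 8 at (m,n)=(1,1).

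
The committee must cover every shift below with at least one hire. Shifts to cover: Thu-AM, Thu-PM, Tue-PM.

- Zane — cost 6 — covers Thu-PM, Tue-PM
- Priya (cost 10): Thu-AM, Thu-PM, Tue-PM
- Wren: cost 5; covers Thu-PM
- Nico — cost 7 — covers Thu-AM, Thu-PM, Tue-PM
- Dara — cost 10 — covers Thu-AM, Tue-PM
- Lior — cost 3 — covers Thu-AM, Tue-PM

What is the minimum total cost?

7

The greedy cost-per-new-shift heuristic would pick Lior and Wren for 8, but a cheaper cover exists.
Nico alone covers Thu-AM, Thu-PM, Tue-PM — every shift.
Total cost: 7.
No cover costs less than 7.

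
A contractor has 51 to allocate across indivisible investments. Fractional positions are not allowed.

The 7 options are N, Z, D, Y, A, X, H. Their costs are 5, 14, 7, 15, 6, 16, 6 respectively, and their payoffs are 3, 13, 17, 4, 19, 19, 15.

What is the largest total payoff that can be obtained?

83

This is a 0-1 knapsack instance.
Take Z, D, A, X, and H: cost 14 + 7 + 6 + 16 + 6 = 49 ≤ 51, payoff 13 + 17 + 19 + 19 + 15 = 83.
No other feasible combination does better.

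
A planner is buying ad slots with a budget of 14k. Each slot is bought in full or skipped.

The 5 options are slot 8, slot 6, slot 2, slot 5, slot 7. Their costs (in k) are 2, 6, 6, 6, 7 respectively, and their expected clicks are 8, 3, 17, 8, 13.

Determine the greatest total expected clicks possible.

Allowing fractional choices, the relaxed optimum would be about 36.1, but ad slots are indivisible.
slot 8 + slot 2 + slot 5: cost 2 + 6 + 6 = 14 ≤ 14, expected clicks 8 + 17 + 8 = 33.
slot 2 + slot 7: cost 6 + 7 = 13 ≤ 14, expected clicks 17 + 13 = 30.
slot 8 + slot 6 + slot 2: cost 2 + 6 + 6 = 14 ≤ 14, expected clicks 8 + 3 + 17 = 28.
Best is slot 8, slot 2, and slot 5 with total expected clicks 33.

33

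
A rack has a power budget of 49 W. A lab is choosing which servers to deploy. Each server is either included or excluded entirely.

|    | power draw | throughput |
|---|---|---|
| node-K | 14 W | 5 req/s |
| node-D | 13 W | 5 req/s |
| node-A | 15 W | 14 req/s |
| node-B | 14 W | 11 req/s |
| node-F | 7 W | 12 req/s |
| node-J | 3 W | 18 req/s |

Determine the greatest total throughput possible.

This is an integer program with binary decision variables.
Allowing fractional choices, the relaxed optimum would be about 58.8, but servers are indivisible.
node-D + node-A + node-F + node-J: power draw 13 + 15 + 7 + 3 = 38 ≤ 49, throughput 5 + 14 + 12 + 18 = 49.
node-A + node-B + node-F + node-J: power draw 15 + 14 + 7 + 3 = 39 ≤ 49, throughput 14 + 11 + 12 + 18 = 55.
Best is node-A, node-B, node-F, and node-J with total throughput 55.

55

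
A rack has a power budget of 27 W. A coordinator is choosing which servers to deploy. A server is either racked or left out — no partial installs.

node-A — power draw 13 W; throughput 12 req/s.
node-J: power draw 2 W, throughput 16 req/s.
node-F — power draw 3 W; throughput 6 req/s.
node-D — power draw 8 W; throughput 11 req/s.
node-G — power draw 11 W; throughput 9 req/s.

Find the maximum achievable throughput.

This is an integer program with binary decision variables.
Allowing fractional choices, the relaxed optimum would be about 45.8, but servers are indivisible.
node-A + node-J + node-F + node-D: power draw 13 + 2 + 3 + 8 = 26 ≤ 27, throughput 12 + 16 + 6 + 11 = 45.
node-J + node-F + node-D + node-G: power draw 2 + 3 + 8 + 11 = 24 ≤ 27, throughput 16 + 6 + 11 + 9 = 42.
Best is node-A, node-J, node-F, and node-D with total throughput 45.

45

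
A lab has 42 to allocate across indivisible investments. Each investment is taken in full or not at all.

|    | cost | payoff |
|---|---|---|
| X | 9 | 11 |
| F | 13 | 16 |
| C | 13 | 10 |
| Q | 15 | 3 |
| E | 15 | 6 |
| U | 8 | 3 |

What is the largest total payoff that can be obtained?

37

Allowing fractional choices, the relaxed optimum would be about 39.8, but investments are indivisible.
X + F + E: cost 9 + 13 + 15 = 37 ≤ 42, payoff 11 + 16 + 6 = 33.
X + F + C: cost 9 + 13 + 13 = 35 ≤ 42, payoff 11 + 16 + 10 = 37.
Best is X, F, and C with total payoff 37.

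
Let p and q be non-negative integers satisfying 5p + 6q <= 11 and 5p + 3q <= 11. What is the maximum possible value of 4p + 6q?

10

The continuous relaxation peaks at (0, 1.83) with value 11.00; rounding to a feasible lattice point costs some objective.
(p,q)=(1,1): 5·1+6·1=11≤11, 5·1+3·1=8≤11, objective 10.
(p,q)=(2,0): 5·2+6·0=10≤11, 5·2+3·0=10≤11, objective 8.
(p,q)=(0,1): 5·0+6·1=6≤11, 5·0+3·1=3≤11, objective 6.
Maximum is 10 at (p,q)=(1,1).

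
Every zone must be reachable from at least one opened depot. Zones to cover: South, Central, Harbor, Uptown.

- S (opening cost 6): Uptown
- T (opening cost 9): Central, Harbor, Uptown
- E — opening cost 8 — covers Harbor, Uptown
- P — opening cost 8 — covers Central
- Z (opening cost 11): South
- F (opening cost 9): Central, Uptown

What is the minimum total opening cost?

20

Choose T and Z: together they cover South, Central, Harbor, Uptown — every zone.
Total opening cost: 9 + 11 = 20.
No cover costs less than 20.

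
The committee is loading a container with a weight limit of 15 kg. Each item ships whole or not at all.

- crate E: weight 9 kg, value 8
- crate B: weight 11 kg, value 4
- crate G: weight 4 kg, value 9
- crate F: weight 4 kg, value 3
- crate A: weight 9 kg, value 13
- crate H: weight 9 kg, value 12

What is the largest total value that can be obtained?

Take crate G and crate A: weight 4 + 9 = 13 ≤ 15, value 9 + 13 = 22.
No other feasible combination does better.

22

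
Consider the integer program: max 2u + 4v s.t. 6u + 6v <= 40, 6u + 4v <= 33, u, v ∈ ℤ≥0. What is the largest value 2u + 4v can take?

24

(u,v)=(0,6) is feasible, giving 24.
(u,v)=(1,5) is feasible, giving 22.
The best lattice point is (0,6), giving 24.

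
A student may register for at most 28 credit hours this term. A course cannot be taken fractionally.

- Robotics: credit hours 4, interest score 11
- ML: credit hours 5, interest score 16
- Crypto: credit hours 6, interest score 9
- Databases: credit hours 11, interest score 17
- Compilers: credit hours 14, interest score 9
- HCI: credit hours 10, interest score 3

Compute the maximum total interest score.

53

Treat it as a binary knapsack problem.
Allowing fractional choices, the relaxed optimum would be about 54.3, but courses are indivisible.
Robotics + ML + Databases: credit hours 4 + 5 + 11 = 20 ≤ 28, interest score 11 + 16 + 17 = 44.
ML + Crypto + Databases: credit hours 5 + 6 + 11 = 22 ≤ 28, interest score 16 + 9 + 17 = 42.
Robotics + ML + Crypto + Databases: credit hours 4 + 5 + 6 + 11 = 26 ≤ 28, interest score 11 + 16 + 9 + 17 = 53.
Best is Robotics, ML, Crypto, and Databases with total interest score 53.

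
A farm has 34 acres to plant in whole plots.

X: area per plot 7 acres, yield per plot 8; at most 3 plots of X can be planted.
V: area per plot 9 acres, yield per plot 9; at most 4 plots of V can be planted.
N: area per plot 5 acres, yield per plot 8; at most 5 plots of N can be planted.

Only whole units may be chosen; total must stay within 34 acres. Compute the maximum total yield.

N has the best ratio (8/5); taking only N gives at most 5×8 = 40 (stopped by the supply cap of 5).
Mixing does better — 1×V and 5×N: area 34 ≤ 34, yield 1·9 + 5·8 = 49.

49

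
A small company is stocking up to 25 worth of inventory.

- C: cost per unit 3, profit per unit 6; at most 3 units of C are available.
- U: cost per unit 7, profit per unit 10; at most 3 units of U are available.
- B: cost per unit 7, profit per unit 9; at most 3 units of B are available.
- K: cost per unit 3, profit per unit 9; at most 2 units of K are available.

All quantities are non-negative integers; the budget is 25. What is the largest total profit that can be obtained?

Take 3×C, 1×U, and 2×K: cost 22 ≤ 25, profit 3·6 + 1·10 + 2·9 = 46.
K has the best ratio (9/3) and is taken to its limit of 2; remaining capacity is filled optimally with the others.

46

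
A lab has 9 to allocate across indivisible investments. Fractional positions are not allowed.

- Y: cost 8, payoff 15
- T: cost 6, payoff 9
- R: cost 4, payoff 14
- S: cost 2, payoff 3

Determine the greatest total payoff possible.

17

R: cost 4 ≤ 9, payoff 14.
Y: cost 8 ≤ 9, payoff 15.
R + S: cost 4 + 2 = 6 ≤ 9, payoff 14 + 3 = 17.
Best is R and S with total payoff 17.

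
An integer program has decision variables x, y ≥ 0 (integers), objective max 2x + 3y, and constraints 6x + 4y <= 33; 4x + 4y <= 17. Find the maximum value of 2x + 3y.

12

(x,y)=(0,4): 6·0+4·4=16≤33, 4·0+4·4=16≤17, objective 12.
(x,y)=(1,3): 6·1+4·3=18≤33, 4·1+4·3=16≤17, objective 11.
(x,y)=(0,3): 6·0+4·3=12≤33, 4·0+4·3=12≤17, objective 9.
No feasible integer point exceeds 12.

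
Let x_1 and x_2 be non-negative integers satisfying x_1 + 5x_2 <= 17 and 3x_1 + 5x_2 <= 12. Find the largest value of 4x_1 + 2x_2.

(x_1,x_2)=(4,0): 1·4+5·0=4≤17, 3·4+5·0=12≤12, objective 16.
(x_1,x_2)=(3,0): 1·3+5·0=3≤17, 3·3+5·0=9≤12, objective 12.
No feasible integer point exceeds 16.

16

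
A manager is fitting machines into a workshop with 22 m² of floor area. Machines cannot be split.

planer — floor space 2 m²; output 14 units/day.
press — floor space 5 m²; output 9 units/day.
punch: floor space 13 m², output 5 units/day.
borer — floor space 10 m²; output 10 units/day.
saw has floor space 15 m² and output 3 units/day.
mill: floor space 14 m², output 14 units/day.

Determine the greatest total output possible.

37

Allowing fractional choices, the relaxed optimum would be about 38.0, but machines are indivisible.
planer + press + mill: floor space 2 + 5 + 14 = 21 ≤ 22, output 14 + 9 + 14 = 37.
planer + press + borer: floor space 2 + 5 + 10 = 17 ≤ 22, output 14 + 9 + 10 = 33.
planer + mill: floor space 2 + 14 = 16 ≤ 22, output 14 + 14 = 28.
Best is planer, press, and mill with total output 37.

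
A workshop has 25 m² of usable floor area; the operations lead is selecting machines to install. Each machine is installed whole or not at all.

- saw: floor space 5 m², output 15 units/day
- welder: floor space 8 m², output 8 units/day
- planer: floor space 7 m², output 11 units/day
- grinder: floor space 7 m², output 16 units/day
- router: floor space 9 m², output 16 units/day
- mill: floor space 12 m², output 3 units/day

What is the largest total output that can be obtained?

This is an integer program with binary decision variables.
Allowing fractional choices, the relaxed optimum would be about 53.3, but machines are indivisible.
saw + planer + grinder: floor space 5 + 7 + 7 = 19 ≤ 25, output 15 + 11 + 16 = 42.
saw + grinder + router: floor space 5 + 7 + 9 = 21 ≤ 25, output 15 + 16 + 16 = 47.
planer + grinder + router: floor space 7 + 7 + 9 = 23 ≤ 25, output 11 + 16 + 16 = 43.
Best is saw, grinder, and router with total output 47.

47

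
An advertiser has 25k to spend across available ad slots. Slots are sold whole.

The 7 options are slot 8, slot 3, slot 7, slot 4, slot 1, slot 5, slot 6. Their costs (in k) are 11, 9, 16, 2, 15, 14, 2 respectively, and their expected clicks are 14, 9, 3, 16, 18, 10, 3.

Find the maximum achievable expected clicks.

42

Allowing fractional choices, the relaxed optimum would be about 45.0, but ad slots are indivisible.
slot 8 + slot 3 + slot 4 + slot 6: cost 11 + 9 + 2 + 2 = 24 ≤ 25, expected clicks 14 + 9 + 16 + 3 = 42.
slot 8 + slot 3 + slot 4: cost 11 + 9 + 2 = 22 ≤ 25, expected clicks 14 + 9 + 16 = 39.
Best is slot 8, slot 3, slot 4, and slot 6 with total expected clicks 42.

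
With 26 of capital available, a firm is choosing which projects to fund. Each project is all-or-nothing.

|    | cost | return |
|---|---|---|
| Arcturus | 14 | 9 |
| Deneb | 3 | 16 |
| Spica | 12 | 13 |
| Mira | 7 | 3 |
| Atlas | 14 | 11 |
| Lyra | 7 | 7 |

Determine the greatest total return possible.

Allowing fractional choices, the relaxed optimum would be about 39.1, but projects are indivisible.
Deneb + Spica + Mira: cost 3 + 12 + 7 = 22 ≤ 26, return 16 + 13 + 3 = 32.
Deneb + Spica + Lyra: cost 3 + 12 + 7 = 22 ≤ 26, return 16 + 13 + 7 = 36.
Deneb + Atlas + Lyra: cost 3 + 14 + 7 = 24 ≤ 26, return 16 + 11 + 7 = 34.
Best is Deneb, Spica, and Lyra with total return 36.

36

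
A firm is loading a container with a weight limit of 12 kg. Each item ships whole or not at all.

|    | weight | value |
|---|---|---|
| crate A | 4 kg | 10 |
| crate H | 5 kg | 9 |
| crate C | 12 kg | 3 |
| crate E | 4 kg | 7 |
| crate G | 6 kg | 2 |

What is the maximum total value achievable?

Take crate A and crate H: weight 4 + 5 = 9 ≤ 12, value 10 + 9 = 19.
No other feasible combination does better.

19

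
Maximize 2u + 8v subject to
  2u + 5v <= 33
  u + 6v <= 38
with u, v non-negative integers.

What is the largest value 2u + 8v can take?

(u,v)=(1,6) is feasible, giving 50.
(u,v)=(0,6) is feasible, giving 48.
(u,v)=(2,5) is feasible, giving 44.
No feasible integer point exceeds 50.

50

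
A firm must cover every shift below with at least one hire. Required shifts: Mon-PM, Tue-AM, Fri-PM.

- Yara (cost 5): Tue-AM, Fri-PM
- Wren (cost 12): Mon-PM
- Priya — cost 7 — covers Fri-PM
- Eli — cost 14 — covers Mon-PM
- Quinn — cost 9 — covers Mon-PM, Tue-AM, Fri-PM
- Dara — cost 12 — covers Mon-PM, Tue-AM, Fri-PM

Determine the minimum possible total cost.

9

Quinn alone covers Mon-PM, Tue-AM, Fri-PM — every shift.
Total cost: 9.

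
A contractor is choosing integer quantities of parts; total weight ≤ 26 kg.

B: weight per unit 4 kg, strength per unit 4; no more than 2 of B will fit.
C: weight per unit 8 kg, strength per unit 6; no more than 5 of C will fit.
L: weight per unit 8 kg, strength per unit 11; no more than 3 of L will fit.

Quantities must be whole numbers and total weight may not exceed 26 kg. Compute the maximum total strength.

33

Take 3×L: weight 24 ≤ 26, strength 3·11 = 33.
L has the best ratio (11/8) and is taken to its limit of 3; remaining capacity is filled optimally with the others.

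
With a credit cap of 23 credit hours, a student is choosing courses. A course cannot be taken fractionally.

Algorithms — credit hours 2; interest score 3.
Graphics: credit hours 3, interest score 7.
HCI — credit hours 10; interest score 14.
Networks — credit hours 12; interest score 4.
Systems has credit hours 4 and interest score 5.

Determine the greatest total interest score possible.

29

Take Algorithms, Graphics, HCI, and Systems: credit hours 2 + 3 + 10 + 4 = 19 ≤ 23, interest score 3 + 7 + 14 + 5 = 29.
No other feasible combination does better.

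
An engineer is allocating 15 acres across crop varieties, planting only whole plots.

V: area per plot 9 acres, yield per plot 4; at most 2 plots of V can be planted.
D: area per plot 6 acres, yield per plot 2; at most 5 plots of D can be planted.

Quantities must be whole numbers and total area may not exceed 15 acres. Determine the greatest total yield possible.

2×D: area 12 ≤ 15, yield 2·2 = 4.
1×V and 1×D: area 15 ≤ 15, yield 1·4 + 1·2 = 6.
Best is 6.

6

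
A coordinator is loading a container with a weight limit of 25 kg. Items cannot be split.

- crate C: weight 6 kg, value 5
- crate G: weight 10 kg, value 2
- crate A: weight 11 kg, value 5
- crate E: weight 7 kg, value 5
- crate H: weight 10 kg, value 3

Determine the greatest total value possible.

15

Treat it as a binary knapsack problem.
crate C + crate E + crate H: weight 6 + 7 + 10 = 23 ≤ 25, value 5 + 5 + 3 = 13.
crate C + crate G + crate E: weight 6 + 10 + 7 = 23 ≤ 25, value 5 + 2 + 5 = 12.
crate C + crate A + crate E: weight 6 + 11 + 7 = 24 ≤ 25, value 5 + 5 + 5 = 15.
Best is crate C, crate A, and crate E with total value 15.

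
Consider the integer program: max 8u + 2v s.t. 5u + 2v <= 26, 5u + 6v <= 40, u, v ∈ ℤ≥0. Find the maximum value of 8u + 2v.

(u,v)=(5,0): 5·5+2·0=25≤26, 5·5+6·0=25≤40, objective 40.
(u,v)=(4,1): 5·4+2·1=22≤26, 5·4+6·1=26≤40, objective 34.
(u,v)=(4,0): 5·4+2·0=20≤26, 5·4+6·0=20≤40, objective 32.
No feasible integer point exceeds 40.

40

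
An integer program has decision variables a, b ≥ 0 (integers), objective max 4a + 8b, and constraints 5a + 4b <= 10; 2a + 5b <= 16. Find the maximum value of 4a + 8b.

Relaxing integrality, the LP optimum is 20.00 at (a,b) = (0, 2.5), which is not an integer point.
(a,b)=(0,2): 5·0+4·2=8≤10, 2·0+5·2=10≤16, objective 16.
(a,b)=(1,1): 5·1+4·1=9≤10, 2·1+5·1=7≤16, objective 12.
(a,b)=(0,1): 5·0+4·1=4≤10, 2·0+5·1=5≤16, objective 8.
Maximum is 16 at (a,b)=(0,2).

16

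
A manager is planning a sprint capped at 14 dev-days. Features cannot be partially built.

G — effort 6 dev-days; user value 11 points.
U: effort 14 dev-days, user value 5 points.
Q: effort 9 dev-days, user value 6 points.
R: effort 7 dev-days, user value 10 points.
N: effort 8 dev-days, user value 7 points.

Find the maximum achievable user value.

Take G and R: effort 6 + 7 = 13 ≤ 14, user value 11 + 10 = 21.
No other feasible combination does better.

21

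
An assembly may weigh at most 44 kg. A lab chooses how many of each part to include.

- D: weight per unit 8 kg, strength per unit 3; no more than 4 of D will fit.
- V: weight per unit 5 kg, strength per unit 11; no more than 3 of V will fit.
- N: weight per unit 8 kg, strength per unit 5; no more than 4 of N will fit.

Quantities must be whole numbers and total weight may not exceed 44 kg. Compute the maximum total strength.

48

V has the best ratio (11/5); taking only V gives at most 3×11 = 33 (stopped by the supply cap of 3).
Mixing does better — 3×V and 3×N: weight 39 ≤ 44, strength 3·11 + 3·5 = 48.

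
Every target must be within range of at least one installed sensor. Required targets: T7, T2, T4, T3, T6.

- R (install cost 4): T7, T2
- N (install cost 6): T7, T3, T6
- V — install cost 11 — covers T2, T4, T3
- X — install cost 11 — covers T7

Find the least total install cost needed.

17

This is an integer covering problem.
The greedy cost-per-new-target heuristic would pick R, N, and V for 21, but a cheaper cover exists.
Choose N and V: together they cover T7, T2, T4, T3, T6 — every target.
Total install cost: 6 + 11 = 17.
No cover costs less than 17.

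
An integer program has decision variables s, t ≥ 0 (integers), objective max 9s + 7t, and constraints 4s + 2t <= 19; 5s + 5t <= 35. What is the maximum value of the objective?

53

(s,t)=(2,5) is feasible, giving 53.
(s,t)=(1,6) is feasible, giving 51.
(s,t)=(3,3) is feasible, giving 48.
The best lattice point is (2,5), giving 53.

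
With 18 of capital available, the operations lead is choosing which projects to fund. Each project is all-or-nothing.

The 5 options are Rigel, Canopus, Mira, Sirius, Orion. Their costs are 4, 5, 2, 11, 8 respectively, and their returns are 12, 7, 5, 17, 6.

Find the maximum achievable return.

34

Take Rigel, Mira, and Sirius: cost 4 + 2 + 11 = 17 ≤ 18, return 12 + 5 + 17 = 34.
No other feasible combination does better.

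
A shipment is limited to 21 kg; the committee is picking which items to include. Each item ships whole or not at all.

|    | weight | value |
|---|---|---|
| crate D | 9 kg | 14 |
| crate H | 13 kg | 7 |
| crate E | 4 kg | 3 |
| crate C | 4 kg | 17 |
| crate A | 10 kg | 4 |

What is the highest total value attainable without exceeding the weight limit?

Allowing fractional choices, the relaxed optimum would be about 36.2, but items are indivisible.
crate D + crate C: weight 9 + 4 = 13 ≤ 21, value 14 + 17 = 31.
crate D + crate E + crate C: weight 9 + 4 + 4 = 17 ≤ 21, value 14 + 3 + 17 = 34.
crate H + crate E + crate C: weight 13 + 4 + 4 = 21 ≤ 21, value 7 + 3 + 17 = 27.
Best is crate D, crate E, and crate C with total value 34.

34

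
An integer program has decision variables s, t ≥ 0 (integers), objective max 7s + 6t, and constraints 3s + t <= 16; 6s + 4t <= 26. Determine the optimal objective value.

37

(s,t)=(1,5): 3·1+1·5=8≤16, 6·1+4·5=26≤26, objective 37.
(s,t)=(0,6): 3·0+1·6=6≤16, 6·0+4·6=24≤26, objective 36.
No feasible integer point exceeds 37.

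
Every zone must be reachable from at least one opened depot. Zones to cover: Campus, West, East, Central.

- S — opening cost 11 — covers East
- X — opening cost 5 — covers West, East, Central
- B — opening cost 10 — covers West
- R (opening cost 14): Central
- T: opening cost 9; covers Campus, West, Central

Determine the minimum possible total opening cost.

14

Choose X and T: together they cover Campus, West, East, Central — every zone.
Total opening cost: 5 + 9 = 14.
No cover costs less than 14.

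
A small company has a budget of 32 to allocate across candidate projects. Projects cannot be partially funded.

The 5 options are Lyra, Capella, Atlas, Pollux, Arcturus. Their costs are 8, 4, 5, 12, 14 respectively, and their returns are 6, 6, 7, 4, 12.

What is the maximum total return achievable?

31

Take Lyra, Capella, Atlas, and Arcturus: cost 8 + 4 + 5 + 14 = 31 ≤ 32, return 6 + 6 + 7 + 12 = 31.
No other feasible combination does better.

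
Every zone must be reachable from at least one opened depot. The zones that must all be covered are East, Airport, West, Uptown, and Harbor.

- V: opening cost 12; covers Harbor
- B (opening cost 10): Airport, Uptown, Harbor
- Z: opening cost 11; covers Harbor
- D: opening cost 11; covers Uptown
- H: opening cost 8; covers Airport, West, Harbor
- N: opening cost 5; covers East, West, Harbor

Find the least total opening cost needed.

15

Choose B and N: together they cover East, Airport, West, Uptown, Harbor — every zone.
Total opening cost: 10 + 5 = 15.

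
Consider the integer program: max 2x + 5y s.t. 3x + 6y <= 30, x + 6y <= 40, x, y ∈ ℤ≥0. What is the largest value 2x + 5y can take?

(x,y)=(0,5): 3·0+6·5=30≤30, 1·0+6·5=30≤40, objective 25.
(x,y)=(1,4): 3·1+6·4=27≤30, 1·1+6·4=25≤40, objective 22.
(x,y)=(0,4): 3·0+6·4=24≤30, 1·0+6·4=24≤40, objective 20.
No feasible integer point exceeds 25.

25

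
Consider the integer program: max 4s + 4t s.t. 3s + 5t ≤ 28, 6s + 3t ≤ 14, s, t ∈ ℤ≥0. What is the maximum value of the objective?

(s,t)=(0,4): 3·0+5·4=20≤28, 6·0+3·4=12≤14, objective 16.
(s,t)=(0,3): 3·0+5·3=15≤28, 6·0+3·3=9≤14, objective 12.
No feasible integer point exceeds 16.

16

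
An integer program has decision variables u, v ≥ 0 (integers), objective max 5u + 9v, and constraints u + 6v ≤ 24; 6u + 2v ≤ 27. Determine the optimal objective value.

42

The continuous relaxation peaks at (3.35, 3.44) with value 47.74; rounding to a feasible lattice point costs some objective.
(u,v)=(3,3): 1·3+6·3=21≤24, 6·3+2·3=24≤27, objective 42.
(u,v)=(2,3): 1·2+6·3=20≤24, 6·2+2·3=18≤27, objective 37.
(u,v)=(3,2): 1·3+6·2=15≤24, 6·3+2·2=22≤27, objective 33.
(u,v)=(2,2): 1·2+6·2=14≤24, 6·2+2·2=16≤27, objective 28.
The best lattice point is (3,3), giving 42.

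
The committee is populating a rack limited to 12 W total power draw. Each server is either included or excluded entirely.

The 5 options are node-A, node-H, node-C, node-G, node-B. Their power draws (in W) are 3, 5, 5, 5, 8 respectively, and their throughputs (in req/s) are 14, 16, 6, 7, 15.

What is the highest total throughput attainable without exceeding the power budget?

30

Allowing fractional choices, the relaxed optimum would be about 37.5, but servers are indivisible.
node-H + node-G: power draw 5 + 5 = 10 ≤ 12, throughput 16 + 7 = 23.
node-A + node-B: power draw 3 + 8 = 11 ≤ 12, throughput 14 + 15 = 29.
node-A + node-H: power draw 3 + 5 = 8 ≤ 12, throughput 14 + 16 = 30.
Best is node-A and node-H with total throughput 30.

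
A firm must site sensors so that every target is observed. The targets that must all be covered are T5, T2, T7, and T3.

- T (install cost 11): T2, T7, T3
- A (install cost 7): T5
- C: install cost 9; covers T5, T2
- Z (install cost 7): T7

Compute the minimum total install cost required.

18

This is an integer covering problem.
Choose T and A: together they cover T5, T2, T7, T3 — every target.
Total install cost: 11 + 7 = 18.
No cover costs less than 18.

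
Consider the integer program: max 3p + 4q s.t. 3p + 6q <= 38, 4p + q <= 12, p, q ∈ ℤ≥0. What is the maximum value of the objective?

The continuous relaxation peaks at (1.62, 5.52) with value 26.95; rounding to a feasible lattice point costs some objective.
(p,q)=(0,6): 3·0+6·6=36≤38, 4·0+1·6=6≤12, objective 24.
(p,q)=(1,5): 3·1+6·5=33≤38, 4·1+1·5=9≤12, objective 23.
The best lattice point is (0,6), giving 24.

24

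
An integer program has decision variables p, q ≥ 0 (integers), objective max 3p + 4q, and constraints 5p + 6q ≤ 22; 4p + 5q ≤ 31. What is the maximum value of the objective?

The continuous relaxation peaks at (0, 3.67) with value 14.67; rounding to a feasible lattice point costs some objective.
(p,q)=(2,2): 5·2+6·2=22≤22, 4·2+5·2=18≤31, objective 14.
(p,q)=(3,1): 5·3+6·1=21≤22, 4·3+5·1=17≤31, objective 13.
Maximum is 14 at (p,q)=(2,2).

14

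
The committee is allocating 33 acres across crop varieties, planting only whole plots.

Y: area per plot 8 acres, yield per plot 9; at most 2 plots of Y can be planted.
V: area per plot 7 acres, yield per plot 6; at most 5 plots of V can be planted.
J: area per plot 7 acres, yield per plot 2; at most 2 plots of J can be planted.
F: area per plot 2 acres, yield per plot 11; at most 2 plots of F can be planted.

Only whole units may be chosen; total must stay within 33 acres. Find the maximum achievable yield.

49

This is a bounded integer knapsack.
4×V and 2×F: area 32 ≤ 33, yield 4·6 + 2·11 = 46.
1×Y, 3×V, and 2×F: area 33 ≤ 33, yield 1·9 + 3·6 + 2·11 = 49.
Best is 49.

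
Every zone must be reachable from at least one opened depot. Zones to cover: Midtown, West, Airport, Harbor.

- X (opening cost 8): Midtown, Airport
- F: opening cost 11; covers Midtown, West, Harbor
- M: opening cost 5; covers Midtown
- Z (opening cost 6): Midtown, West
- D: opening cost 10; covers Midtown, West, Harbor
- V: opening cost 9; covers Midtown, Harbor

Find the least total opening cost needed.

The greedy cost-per-new-zone heuristic would pick Z, X, and V for 23, but a cheaper cover exists.
Choose X and D: together they cover Midtown, West, Airport, Harbor — every zone.
Total opening cost: 8 + 10 = 18.
No cover costs less than 18.

18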